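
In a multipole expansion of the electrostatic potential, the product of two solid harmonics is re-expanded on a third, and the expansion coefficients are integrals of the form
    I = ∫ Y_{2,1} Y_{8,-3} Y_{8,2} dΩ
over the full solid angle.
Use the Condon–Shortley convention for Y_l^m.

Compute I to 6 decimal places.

m-sum 0 ✓  L=18 even ✓  6≤8≤10 ✓
Π(2lᵢ+1) = 5×17×17 = 1445
triangle coeff Δ(2,8,8) = 1/348840
Σ_t [0,2]: t=0:+1/116121600 t=1:−1/25401600 t=2:+1/116121600 = -1/45158400
(3j)²=24/1615 [(2 8 8; 0 0 0)], sign=-1
Σ_t [0,1]: t=0:+1/87091200 t=1:−1/174182400 = 1/174182400
(3j)²=55/7752 [(2 8 8; 1 -3 2)], sign=+1
⇒ 4πI² = 55/361
I = (-1)√(55/361/(4π)) = -0.11010900

-0.110109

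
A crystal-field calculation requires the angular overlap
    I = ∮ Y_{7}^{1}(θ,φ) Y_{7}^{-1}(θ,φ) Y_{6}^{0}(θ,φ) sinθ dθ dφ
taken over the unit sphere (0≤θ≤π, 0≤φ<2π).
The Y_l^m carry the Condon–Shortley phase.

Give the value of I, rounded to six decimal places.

-0.068814

m-sum 0 ✓  L=20 even ✓  0≤6≤14 ✓
Π(2lᵢ+1) = 15×15×13 = 2925
triangle coeff Δ(7,7,6) = 1/2444321880
Σ_t [1,7]: t=1:−1/2612736000 t=2:+1/20736000 t=3:−1/1658880 t=4:+1/746496 t=5:−1/1658880 t=6:+1/20736000 t=7:−1/2612736000 = 1/4354560
(3j)²=1000/138567 [(7 7 6; 0 0 0)], sign=+1
Σ_t [0,6]: t=0:+1/20901888000 t=1:−1/72576000 t=2:+1/3317760 t=3:−1/933120 t=4:+1/1327104 t=5:−1/10368000 t=6:+1/746496000 = -1/7962624
(3j)²=3125/1108536 [(7 7 6; 1 -1 0)], sign=-1
⇒ 4πI² = 9765625/164109517
I = (-1)√(9765625/164109517/(4π)) = -0.06881422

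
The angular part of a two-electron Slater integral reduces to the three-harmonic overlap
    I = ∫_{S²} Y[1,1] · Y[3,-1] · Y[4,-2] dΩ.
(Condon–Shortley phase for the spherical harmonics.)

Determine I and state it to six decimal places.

0.000000

1 − 1 − 2 = -2 ≠ 0: azimuthal integral kills it; I = 0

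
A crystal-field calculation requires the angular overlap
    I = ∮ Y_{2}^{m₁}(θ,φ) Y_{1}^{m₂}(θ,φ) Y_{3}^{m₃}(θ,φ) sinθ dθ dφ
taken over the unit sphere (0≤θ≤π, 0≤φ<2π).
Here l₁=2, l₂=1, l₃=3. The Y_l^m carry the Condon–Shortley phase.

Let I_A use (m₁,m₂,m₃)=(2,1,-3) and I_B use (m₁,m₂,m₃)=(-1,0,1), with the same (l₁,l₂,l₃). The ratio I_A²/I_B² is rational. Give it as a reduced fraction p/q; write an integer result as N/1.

15/8

Same 2,1,3: normalisation and zero-m 3j drop out of the ratio.
A: Δ: 0! 4! 2! / 7! → 1/105; sum: t=0:+1/48 = 1/48; 3j²(2 1 3; 2 1 -3) = Δ·Π!·Σ² = 1/7  (sign +1)
B: Δ: 0! 4! 2! / 7! → 1/105; sum: t=0:+1/6 = 1/6; 3j²(2 1 3; -1 0 1) = Δ·Π!·Σ² = 8/105  (sign +1)
I_A²/I_B² = (1/7)/(8/105) = 15/8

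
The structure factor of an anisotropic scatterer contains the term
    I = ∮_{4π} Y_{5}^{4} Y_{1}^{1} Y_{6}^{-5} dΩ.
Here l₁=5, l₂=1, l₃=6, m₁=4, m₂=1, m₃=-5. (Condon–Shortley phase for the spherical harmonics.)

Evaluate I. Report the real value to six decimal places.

Checks pass: Σm=0; 12 even; l₃=6∈[4,6].
(2·5+1)(2·1+1)(2·6+1) = 429
Δ: 0! 10! 2! / 13! → 1/858
sum: t=0:+1/14400 = 1/14400
3j²(5 1 6; 0 0 0) = Δ·Π!·Σ² = 6/143  (sign +1)
sum: t=0:+1/725760 = 1/725760
3j²(5 1 6; 4 1 -5) = Δ·Π!·Σ² = 5/78  (sign -1)
combine: 4πI² = 429·6/143·5/78 = 15/13
take √, sign -1: I = -0.30301841

-0.303018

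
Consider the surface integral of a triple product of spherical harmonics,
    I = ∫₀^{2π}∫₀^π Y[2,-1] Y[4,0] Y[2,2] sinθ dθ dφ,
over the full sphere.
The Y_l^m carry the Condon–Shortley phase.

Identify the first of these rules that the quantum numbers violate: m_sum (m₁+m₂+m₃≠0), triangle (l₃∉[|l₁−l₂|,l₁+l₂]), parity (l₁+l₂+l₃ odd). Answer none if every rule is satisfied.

m_sum

Σmᵢ = 1  ✗
l₃∈[|l₁−l₂|,l₁+l₂]=[2,6], have l₃=2
Σlᵢ = 8 ⇒ even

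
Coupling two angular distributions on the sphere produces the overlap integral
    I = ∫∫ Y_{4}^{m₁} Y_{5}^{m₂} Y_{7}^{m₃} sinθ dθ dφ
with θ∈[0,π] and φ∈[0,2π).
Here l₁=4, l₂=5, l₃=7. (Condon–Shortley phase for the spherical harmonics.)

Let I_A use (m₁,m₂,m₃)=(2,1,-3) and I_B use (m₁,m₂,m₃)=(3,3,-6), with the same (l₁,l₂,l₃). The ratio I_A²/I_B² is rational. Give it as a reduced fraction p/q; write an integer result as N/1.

78/275

l's match ⇒ only the (l;m) 3-j factors differ between A and B.
A: triangle coeff Δ(4,5,7) = 1/6126120; Σ_t [0,2]: t=0:+1/138240 t=1:−1/86400 t=2:+1/829440 = -13/4147200; (3j)²=13/3740 [(4 5 7; 2 1 -3)], sign=-1
B: triangle coeff Δ(4,5,7) = 1/6126120; Σ_t [0,1]: t=0:+1/9676800 t=1:−1/3628800 = -1/5806080; (3j)²=5/408 [(4 5 7; 3 3 -6)], sign=+1
I_A²/I_B² = (13/3740)/(5/408) = 78/275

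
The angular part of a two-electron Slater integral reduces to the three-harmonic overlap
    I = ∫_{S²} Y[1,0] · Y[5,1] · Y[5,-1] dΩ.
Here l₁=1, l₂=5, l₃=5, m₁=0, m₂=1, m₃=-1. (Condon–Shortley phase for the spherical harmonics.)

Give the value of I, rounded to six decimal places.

0.000000

L=11 odd ⇒ parity kills the (l;000) factor ⇒ I = 0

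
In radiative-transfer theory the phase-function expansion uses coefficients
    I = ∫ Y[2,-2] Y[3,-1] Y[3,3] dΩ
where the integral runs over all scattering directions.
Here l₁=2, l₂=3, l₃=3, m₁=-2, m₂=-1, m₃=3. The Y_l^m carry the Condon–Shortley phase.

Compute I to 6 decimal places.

0.132981

m-sum 0 ✓  L=8 even ✓  1≤3≤5 ✓
Π(2lᵢ+1) = 5×7×7 = 245
triangle coeff Δ(2,3,3) = 1/3780
Σ_t [0,2]: t=0:+1/24 t=1:−1/4 t=2:+1/24 = -1/6
(3j)²=4/105 [(2 3 3; 0 0 0)], sign=+1
Σ_t [2,2]: t=2:+1/96 = 1/96
(3j)²=1/42 [(2 3 3; -2 -1 3)], sign=+1
⇒ 4πI² = 2/9
I = (+1)√(2/9/(4π)) = 0.13298076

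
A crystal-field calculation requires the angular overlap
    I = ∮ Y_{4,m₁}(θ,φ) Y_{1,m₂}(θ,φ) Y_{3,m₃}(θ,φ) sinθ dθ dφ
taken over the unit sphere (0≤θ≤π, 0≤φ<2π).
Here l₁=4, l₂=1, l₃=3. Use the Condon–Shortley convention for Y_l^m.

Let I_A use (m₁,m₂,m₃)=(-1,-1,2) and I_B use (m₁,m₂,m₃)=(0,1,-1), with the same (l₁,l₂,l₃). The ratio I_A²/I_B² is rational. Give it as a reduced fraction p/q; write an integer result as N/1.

1/2

Shared (l₁,l₂,l₃)=(4,1,3): N and (l;000)² cancel in I_A²/I_B².
A: Δ = 2!·6!·0!/9! = 1/252; Racah Σ t=0..0: t=0:+1/240 = 1/240; ⇒ 3j(4 1 3; -1 -1 2)² = 1/84, sgn -1
B: Δ = 2!·6!·0!/9! = 1/252; Racah Σ t=2..2: t=2:+1/96 = 1/96; ⇒ 3j(4 1 3; 0 1 -1)² = 1/42, sgn +1
I_A²/I_B² = (1/84)/(1/42) = 1/2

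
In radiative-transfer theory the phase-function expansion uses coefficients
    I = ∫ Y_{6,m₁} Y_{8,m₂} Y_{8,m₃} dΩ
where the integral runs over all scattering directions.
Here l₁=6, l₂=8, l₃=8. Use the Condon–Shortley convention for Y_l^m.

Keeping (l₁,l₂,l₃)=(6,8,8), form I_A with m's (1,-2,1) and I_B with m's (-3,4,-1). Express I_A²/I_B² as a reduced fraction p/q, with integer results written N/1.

l's match ⇒ only the (l;m) 3-j factors differ between A and B.
A: triangle coeff Δ(6,8,8) = 1/13742520792; Σ_t [0,5]: t=0:+1/1492992000 t=1:−1/82944000 t=2:+1/29859840 t=3:−1/52254720 t=4:+1/464486400 t=5:−1/31352832000 = 319/62705664000; (3j)²=4205/772616 [(6 8 8; 1 -2 1)], sign=-1
B: triangle coeff Δ(6,8,8) = 1/13742520792; Σ_t [3,6]: t=3:−1/9405849600 t=4:+1/464486400 t=5:−1/174182400 t=6:+1/447897600 = -11/7524679680; (3j)²=1375/193154 [(6 8 8; -3 4 -1)], sign=+1
I_A²/I_B² = (4205/772616)/(1375/193154) = 841/1100

841/1100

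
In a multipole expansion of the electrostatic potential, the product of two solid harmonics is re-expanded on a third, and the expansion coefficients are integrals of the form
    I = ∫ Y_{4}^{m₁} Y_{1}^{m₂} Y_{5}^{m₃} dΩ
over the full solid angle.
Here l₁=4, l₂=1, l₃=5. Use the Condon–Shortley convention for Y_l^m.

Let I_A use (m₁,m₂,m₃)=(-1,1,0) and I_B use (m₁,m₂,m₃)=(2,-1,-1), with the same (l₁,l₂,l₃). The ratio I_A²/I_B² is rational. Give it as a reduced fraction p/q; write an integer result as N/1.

5/3

Same 4,1,5: normalisation and zero-m 3j drop out of the ratio.
A: Δ: 0! 8! 2! / 11! → 1/495; sum: t=0:+1/1440 = 1/1440; 3j²(4 1 5; -1 1 0) = Δ·Π!·Σ² = 2/99  (sign -1)
B: Δ: 0! 8! 2! / 11! → 1/495; sum: t=0:+1/2880 = 1/2880; 3j²(4 1 5; 2 -1 -1) = Δ·Π!·Σ² = 2/165  (sign +1)
I_A²/I_B² = (2/99)/(2/165) = 5/3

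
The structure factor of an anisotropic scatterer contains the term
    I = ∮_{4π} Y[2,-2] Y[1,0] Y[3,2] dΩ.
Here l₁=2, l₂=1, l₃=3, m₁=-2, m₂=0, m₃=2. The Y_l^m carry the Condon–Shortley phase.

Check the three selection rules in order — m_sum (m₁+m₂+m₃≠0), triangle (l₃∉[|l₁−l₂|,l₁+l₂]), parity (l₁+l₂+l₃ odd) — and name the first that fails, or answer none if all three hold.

none

m₁+m₂+m₃ = -2 + 0 + 2 = 0  ✓
triangle: |2−1|=1 ≤ l₃=3 ≤ 2+1=3  ✓
parity: l₁+l₂+l₃ = 6 is even  ✓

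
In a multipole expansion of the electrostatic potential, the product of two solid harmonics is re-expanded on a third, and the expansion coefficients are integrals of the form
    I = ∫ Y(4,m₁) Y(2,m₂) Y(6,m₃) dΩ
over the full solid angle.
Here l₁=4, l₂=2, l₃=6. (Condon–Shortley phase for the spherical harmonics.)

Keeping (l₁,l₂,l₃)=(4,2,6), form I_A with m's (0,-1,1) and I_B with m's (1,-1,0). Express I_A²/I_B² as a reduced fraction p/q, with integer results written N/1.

Same 4,2,6: normalisation and zero-m 3j drop out of the ratio.
A: Δ: 0! 8! 4! / 13! → 1/6435; sum: t=0:+1/3456 = 1/3456; 3j²(4 2 6; 0 -1 1) = Δ·Π!·Σ² = 35/1287  (sign -1)
B: Δ: 0! 8! 4! / 13! → 1/6435; sum: t=0:+1/4320 = 1/4320; 3j²(4 2 6; 1 -1 0) = Δ·Π!·Σ² = 8/429  (sign +1)
I_A²/I_B² = (35/1287)/(8/429) = 35/24

35/24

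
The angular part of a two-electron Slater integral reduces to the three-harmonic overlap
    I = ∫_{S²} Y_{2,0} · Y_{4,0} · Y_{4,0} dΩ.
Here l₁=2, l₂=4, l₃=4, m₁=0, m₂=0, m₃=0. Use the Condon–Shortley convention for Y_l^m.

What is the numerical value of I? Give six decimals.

m-sum 0 ✓  L=10 even ✓  2≤4≤6 ✓
Π(2lᵢ+1) = 5×9×9 = 405
triangle coeff Δ(2,4,4) = 1/13860
Σ_t [0,2]: t=0:+1/192 t=1:−1/36 t=2:+1/192 = -5/288
(3j)²=20/693 [(2 4 4; 0 0 0)], sign=-1
(m-triple is (0,0,0) — same symbol as above.)
⇒ 4πI² = 2000/5929
I = (+1)√(2000/5929/(4π)) = 0.16383977

0.163840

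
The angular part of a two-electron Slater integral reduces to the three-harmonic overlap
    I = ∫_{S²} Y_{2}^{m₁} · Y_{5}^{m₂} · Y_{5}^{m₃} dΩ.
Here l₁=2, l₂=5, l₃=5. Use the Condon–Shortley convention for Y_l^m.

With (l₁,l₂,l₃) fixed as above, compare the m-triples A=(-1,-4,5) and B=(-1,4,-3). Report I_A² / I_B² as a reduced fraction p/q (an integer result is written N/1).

Shared (l₁,l₂,l₃)=(2,5,5): N and (l;000)² cancel in I_A²/I_B².
A: Δ = 2!·2!·8!/13! = 1/38610; Racah Σ t=1..1: t=1:−1/80640 = -1/80640; ⇒ 3j(2 5 5; -1 -4 5)² = 9/286, sgn -1
B: Δ = 2!·2!·8!/13! = 1/38610; Racah Σ t=1..2: t=1:−1/80640 t=2:+1/10080 = 1/11520; ⇒ 3j(2 5 5; -1 4 -3)² = 49/1430, sgn +1
I_A²/I_B² = (9/286)/(49/1430) = 45/49

45/49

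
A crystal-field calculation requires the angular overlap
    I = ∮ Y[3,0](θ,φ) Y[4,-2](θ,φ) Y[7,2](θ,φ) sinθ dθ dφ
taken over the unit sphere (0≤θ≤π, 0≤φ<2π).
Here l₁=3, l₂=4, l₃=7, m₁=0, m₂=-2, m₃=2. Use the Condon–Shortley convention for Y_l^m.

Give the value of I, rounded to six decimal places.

0.195286

m-sum 0 ✓  L=14 even ✓  1≤7≤7 ✓
Π(2lᵢ+1) = 7×9×15 = 945
triangle coeff Δ(3,4,7) = 1/45045
Σ_t [0,0]: t=0:+1/20736 = 1/20736
(3j)²=35/1287 [(3 4 7; 0 0 0)], sign=-1
Σ_t [0,0]: t=0:+1/51840 = 1/51840
(3j)²=8/429 [(3 4 7; 0 -2 2)], sign=-1
⇒ 4πI² = 9800/20449
I = (+1)√(9800/20449/(4π)) = 0.19528643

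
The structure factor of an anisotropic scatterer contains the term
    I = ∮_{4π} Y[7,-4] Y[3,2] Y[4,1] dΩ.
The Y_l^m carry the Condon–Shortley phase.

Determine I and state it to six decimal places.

m-sum = -4 + 2 + 1 = -1 ≠ 0 ⇒ I = 0

0.000000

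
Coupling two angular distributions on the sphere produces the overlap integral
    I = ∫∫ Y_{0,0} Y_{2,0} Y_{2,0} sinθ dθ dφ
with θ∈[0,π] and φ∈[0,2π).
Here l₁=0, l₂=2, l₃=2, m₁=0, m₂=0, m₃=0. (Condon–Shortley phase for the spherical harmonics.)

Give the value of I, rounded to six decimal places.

0.282095

m-sum 0 ✓  L=4 even ✓  2≤2≤2 ✓
Π(2lᵢ+1) = 1×5×5 = 25
triangle coeff Δ(0,2,2) = 1/5
Σ_t [0,0]: t=0:+1/4 = 1/4
(3j)²=1/5 [(0 2 2; 0 0 0)], sign=+1
(m-triple is (0,0,0) — same symbol as above.)
⇒ 4πI² = 1/1
I = (+1)√(1/1/(4π)) = 0.28209479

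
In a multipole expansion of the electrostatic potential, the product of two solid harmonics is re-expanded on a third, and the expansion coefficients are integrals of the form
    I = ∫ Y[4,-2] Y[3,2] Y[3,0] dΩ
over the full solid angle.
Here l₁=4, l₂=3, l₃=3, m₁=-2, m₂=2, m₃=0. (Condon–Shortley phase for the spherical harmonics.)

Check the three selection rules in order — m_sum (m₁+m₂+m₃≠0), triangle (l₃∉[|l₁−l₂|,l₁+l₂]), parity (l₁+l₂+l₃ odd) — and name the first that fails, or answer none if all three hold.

azimuthal sum: -2 + 2 + 0 = 0  ✓
1 ≤ 3 ≤ 7 (triangle on l)  ✓
L = 4 + 3 + 3 = 10 (even)  ✓

none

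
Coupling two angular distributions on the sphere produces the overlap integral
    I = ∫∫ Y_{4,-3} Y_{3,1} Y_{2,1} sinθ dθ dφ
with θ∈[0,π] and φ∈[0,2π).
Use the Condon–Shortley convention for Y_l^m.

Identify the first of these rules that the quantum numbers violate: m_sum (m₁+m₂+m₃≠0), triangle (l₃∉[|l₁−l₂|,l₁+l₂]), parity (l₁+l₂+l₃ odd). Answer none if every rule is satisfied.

m_sum

m₁+m₂+m₃ = -3 + 1 + 1 = -1  ✗
triangle: |4−3|=1 ≤ l₃=2 ≤ 4+3=7
parity: l₁+l₂+l₃ = 9 is odd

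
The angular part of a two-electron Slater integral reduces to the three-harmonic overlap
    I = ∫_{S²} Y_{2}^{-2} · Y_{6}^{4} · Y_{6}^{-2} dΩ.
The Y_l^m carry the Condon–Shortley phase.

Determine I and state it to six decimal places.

m-sum 0 ✓  L=14 even ✓  4≤6≤8 ✓
Π(2lᵢ+1) = 5×13×13 = 845
triangle coeff Δ(2,6,6) = 1/90090
Σ_t [0,2]: t=0:+1/69120 t=1:−1/14400 t=2:+1/69120 = -7/172800
(3j)²=14/715 [(2 6 6; 0 0 0)], sign=-1
Σ_t [2,2]: t=2:+1/322560 = 1/322560
(3j)²=18/1001 [(2 6 6; -2 4 -2)], sign=+1
⇒ 4πI² = 36/121
I = (-1)√(36/121/(4π)) = -0.15386989

-0.153870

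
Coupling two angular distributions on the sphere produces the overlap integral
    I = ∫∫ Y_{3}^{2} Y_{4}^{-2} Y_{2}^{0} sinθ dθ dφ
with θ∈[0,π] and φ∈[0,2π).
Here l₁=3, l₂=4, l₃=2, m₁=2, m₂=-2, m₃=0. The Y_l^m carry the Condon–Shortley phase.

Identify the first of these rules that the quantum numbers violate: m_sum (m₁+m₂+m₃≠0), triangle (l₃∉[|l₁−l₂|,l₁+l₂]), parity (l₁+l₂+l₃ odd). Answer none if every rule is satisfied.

Σmᵢ = 0  ✓
l₃∈[|l₁−l₂|,l₁+l₂]=[1,7], have l₃=2  ✓
Σlᵢ = 9 ⇒ odd  ✗

parity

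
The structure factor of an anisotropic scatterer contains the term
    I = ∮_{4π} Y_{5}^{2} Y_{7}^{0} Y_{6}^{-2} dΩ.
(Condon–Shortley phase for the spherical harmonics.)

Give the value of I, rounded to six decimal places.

Checks pass: Σm=0; 18 even; l₃=6∈[2,12].
(2·5+1)(2·7+1)(2·6+1) = 2145
Δ: 6! 4! 8! / 19! → 1/174594420
sum: t=1:−1/4147200 t=2:+1/207360 t=3:−1/82944 t=4:+1/207360 t=5:−1/4147200 = -1/345600
3j²(5 7 6; 0 0 0) = Δ·Π!·Σ² = 420/46189  (sign -1)
sum: t=0:+1/21772800 t=1:−1/691200 t=2:+1/207360 t=3:−1/497664 = 41/29030400
3j²(5 7 6; 2 0 -2) = Δ·Π!·Σ² = 11767/1385670  (sign +1)
combine: 4πI² = 2145·420/46189·11767/1385670 = 2471070/14919047
take √, sign -1: I = -0.11480665

-0.114807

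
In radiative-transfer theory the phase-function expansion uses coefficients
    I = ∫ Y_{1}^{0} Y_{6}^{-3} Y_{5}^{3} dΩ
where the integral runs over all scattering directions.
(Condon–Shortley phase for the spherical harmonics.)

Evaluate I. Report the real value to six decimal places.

m-sum 0 ✓  L=12 even ✓  5≤5≤7 ✓
Π(2lᵢ+1) = 3×13×11 = 429
triangle coeff Δ(1,6,5) = 1/858
Σ_t [1,1]: t=1:−1/14400 = -1/14400
(3j)²=6/143 [(1 6 5; 0 0 0)], sign=+1
Σ_t [1,1]: t=1:−1/80640 = -1/80640
(3j)²=9/286 [(1 6 5; 0 -3 3)], sign=-1
⇒ 4πI² = 81/143
I = (-1)√(81/143/(4π)) = -0.21230956

-0.212310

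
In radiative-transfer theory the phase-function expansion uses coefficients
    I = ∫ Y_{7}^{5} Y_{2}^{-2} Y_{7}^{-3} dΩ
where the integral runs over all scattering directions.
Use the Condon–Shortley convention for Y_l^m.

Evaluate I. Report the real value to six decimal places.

0.139127

Checks pass: Σm=0; 16 even; l₃=7∈[5,9].
(2·7+1)(2·2+1)(2·7+1) = 1125
Δ: 2! 12! 2! / 17! → 1/185640
sum: t=0:+1/2419200 t=1:−1/518400 t=2:+1/2419200 = -1/907200
3j²(7 2 7; 0 0 0) = Δ·Π!·Σ² = 56/3315  (sign +1)
sum: t=0:+1/29030400 = 1/29030400
3j²(7 2 7; 5 -2 -3) = Δ·Π!·Σ² = 99/7735  (sign +1)
combine: 4πI² = 1125·56/3315·99/7735 = 11880/48841
take √, sign +1: I = 0.13912687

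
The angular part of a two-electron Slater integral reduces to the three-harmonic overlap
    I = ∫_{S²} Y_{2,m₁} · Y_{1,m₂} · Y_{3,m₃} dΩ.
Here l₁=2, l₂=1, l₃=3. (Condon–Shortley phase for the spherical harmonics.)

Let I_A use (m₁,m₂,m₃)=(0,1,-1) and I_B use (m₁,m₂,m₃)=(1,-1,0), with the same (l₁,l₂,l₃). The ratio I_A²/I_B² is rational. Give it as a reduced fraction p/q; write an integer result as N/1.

2/1

Same 2,1,3: normalisation and zero-m 3j drop out of the ratio.
A: Δ: 0! 4! 2! / 7! → 1/105; sum: t=0:+1/8 = 1/8; 3j²(2 1 3; 0 1 -1) = Δ·Π!·Σ² = 2/35  (sign +1)
B: Δ: 0! 4! 2! / 7! → 1/105; sum: t=0:+1/12 = 1/12; 3j²(2 1 3; 1 -1 0) = Δ·Π!·Σ² = 1/35  (sign -1)
I_A²/I_B² = (2/35)/(1/35) = 2/1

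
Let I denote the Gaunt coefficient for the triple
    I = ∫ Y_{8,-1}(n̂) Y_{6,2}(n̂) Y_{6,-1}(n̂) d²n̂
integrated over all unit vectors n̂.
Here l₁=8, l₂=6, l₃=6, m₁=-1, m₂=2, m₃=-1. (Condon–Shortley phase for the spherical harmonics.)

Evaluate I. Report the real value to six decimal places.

m-sum 0 ✓  L=20 even ✓  2≤6≤14 ✓
Π(2lᵢ+1) = 17×13×13 = 2873
triangle coeff Δ(8,6,6) = 1/1309458150
Σ_t [2,6]: t=2:+1/49766400 t=3:−1/3110400 t=4:+1/1327104 t=5:−1/3110400 t=6:+1/49766400 = 1/6635520
(3j)²=350/46189 [(8 6 6; 0 0 0)], sign=+1
Σ_t [4,8]: t=4:+1/9953280 t=5:−1/2488320 t=6:+1/4147200 t=7:−1/43545600 t=8:+1/4877107200 = -1/12042240
(3j)²=3645/646646 [(8 6 6; -1 2 -1)], sign=+1
⇒ 4πI² = 91125/742577
I = (+1)√(91125/742577/(4π)) = 0.09881960

0.098820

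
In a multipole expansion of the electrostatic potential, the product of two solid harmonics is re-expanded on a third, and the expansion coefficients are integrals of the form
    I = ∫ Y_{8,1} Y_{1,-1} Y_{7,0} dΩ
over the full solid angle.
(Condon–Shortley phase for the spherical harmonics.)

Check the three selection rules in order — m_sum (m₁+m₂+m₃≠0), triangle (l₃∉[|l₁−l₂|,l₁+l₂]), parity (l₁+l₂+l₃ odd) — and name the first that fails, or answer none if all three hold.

azimuthal sum: 1 − 1 + 0 = 0  ✓
7 ≤ 7 ≤ 9 (triangle on l)  ✓
L = 8 + 1 + 7 = 16 (even)  ✓

none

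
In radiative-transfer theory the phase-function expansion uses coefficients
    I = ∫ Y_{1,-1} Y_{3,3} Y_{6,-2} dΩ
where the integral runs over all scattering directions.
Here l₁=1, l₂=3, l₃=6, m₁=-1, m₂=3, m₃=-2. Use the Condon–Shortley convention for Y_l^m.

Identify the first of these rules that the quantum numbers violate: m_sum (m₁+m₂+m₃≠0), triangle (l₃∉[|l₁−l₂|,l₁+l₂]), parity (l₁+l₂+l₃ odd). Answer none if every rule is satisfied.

azimuthal sum: -1 + 3 − 2 = 0  ✓
2 ≤ 6 ≤ 4 (triangle on l)  ✗
L = 1 + 3 + 6 = 10 (even)

triangle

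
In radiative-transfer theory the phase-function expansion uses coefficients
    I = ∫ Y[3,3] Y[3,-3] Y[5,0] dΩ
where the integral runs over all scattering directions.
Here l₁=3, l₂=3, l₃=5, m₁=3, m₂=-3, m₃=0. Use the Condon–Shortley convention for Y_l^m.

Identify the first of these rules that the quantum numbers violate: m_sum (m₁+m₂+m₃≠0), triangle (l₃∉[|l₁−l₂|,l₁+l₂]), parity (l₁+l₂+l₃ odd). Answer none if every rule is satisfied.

azimuthal sum: 3 − 3 + 0 = 0  ✓
0 ≤ 5 ≤ 6 (triangle on l)  ✓
L = 3 + 3 + 5 = 11 (odd)  ✗

parity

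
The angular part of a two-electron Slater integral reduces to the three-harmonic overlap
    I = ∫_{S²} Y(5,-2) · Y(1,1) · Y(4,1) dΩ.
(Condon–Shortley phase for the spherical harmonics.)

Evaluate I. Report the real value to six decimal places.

Checks pass: Σm=0; 10 even; l₃=4∈[4,6].
(2·5+1)(2·1+1)(2·4+1) = 297
Δ: 2! 8! 0! / 11! → 1/495
sum: t=1:−1/576 = -1/576
3j²(5 1 4; 0 0 0) = Δ·Π!·Σ² = 5/99  (sign -1)
sum: t=2:+1/1440 = 1/1440
3j²(5 1 4; -2 1 1) = Δ·Π!·Σ² = 7/165  (sign -1)
combine: 4πI² = 297·5/99·7/165 = 7/11
take √, sign +1: I = 0.22503380

0.225034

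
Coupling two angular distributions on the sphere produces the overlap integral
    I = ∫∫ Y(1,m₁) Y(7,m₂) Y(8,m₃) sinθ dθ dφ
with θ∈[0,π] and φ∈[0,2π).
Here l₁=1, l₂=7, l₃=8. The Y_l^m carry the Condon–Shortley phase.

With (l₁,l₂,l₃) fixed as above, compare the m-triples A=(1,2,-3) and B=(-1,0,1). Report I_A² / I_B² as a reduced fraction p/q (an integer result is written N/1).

55/36

l's match ⇒ only the (l;m) 3-j factors differ between A and B.
A: triangle coeff Δ(1,7,8) = 1/2040; Σ_t [0,0]: t=0:+1/87091200 = 1/87091200; (3j)²=11/408 [(1 7 8; 1 2 -3)], sign=-1
B: triangle coeff Δ(1,7,8) = 1/2040; Σ_t [0,0]: t=0:+1/50803200 = 1/50803200; (3j)²=3/170 [(1 7 8; -1 0 1)], sign=-1
I_A²/I_B² = (11/408)/(3/170) = 55/36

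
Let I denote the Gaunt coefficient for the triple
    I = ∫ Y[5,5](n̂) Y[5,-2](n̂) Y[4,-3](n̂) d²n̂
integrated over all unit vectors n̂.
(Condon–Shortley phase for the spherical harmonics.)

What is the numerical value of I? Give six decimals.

Checks pass: Σm=0; 14 even; l₃=4∈[0,10].
(2·5+1)(2·5+1)(2·4+1) = 1089
Δ: 6! 4! 4! / 15! → 1/3153150
sum: t=1:−1/69120 t=2:+1/1728 t=3:−1/576 t=4:+1/1728 t=5:−1/69120 = -7/11520
3j²(5 5 4; 0 0 0) = Δ·Π!·Σ² = 2/143  (sign -1)
sum: t=0:+1/103680 = 1/103680
3j²(5 5 4; 5 -2 -3) = Δ·Π!·Σ² = 7/429  (sign -1)
combine: 4πI² = 1089·2/143·7/429 = 42/169
take √, sign +1: I = 0.14062948

0.140629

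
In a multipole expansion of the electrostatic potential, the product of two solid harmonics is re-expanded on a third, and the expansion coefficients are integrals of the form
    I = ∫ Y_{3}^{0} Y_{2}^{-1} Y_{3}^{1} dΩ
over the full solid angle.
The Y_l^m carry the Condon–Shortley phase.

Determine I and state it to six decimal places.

Rules hold: Σm=0, L=8 even, 1≤3≤5.
N = 7·5·7 = 245
Δ = 2!·4!·2!/9! = 1/3780
Racah Σ t=0..2: t=0:+1/24 t=1:−1/4 t=2:+1/24 = -1/6
⇒ 3j(3 2 3; 0 0 0)² = 4/105, sgn +1
Racah Σ t=0..1: t=0:+1/12 t=1:−1/8 = -1/24
⇒ 3j(3 2 3; 0 -1 1)² = 1/210, sgn -1
4πI² = N·(3j₀)²·(3jₘ)² = 2/45
I = -1·√(0.0444444/4π) = -0.05947080

-0.059471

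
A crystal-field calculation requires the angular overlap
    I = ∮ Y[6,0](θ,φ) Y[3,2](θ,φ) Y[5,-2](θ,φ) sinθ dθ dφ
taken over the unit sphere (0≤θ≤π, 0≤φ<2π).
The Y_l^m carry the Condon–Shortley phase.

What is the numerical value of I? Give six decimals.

-0.165130

Rules hold: Σm=0, L=14 even, 3≤5≤9.
N = 13·7·11 = 1001
Δ = 4!·8!·2!/15! = 1/675675
Racah Σ t=1..3: t=1:−1/8640 t=2:+1/2304 t=3:−1/8640 = 7/34560
⇒ 3j(6 3 5; 0 0 0)² = 7/429, sgn -1
Racah Σ t=3..4: t=3:−1/8640 t=4:+1/34560 = -1/11520
⇒ 3j(6 3 5; 0 2 -2)² = 3/143, sgn +1
4πI² = N·(3j₀)²·(3jₘ)² = 49/143
I = -1·√(0.342657/4π) = -0.16512966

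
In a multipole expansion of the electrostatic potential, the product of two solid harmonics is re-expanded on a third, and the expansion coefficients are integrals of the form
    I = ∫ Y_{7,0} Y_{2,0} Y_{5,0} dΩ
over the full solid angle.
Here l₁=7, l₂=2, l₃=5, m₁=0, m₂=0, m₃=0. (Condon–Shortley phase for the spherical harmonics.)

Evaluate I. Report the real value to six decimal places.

Checks pass: Σm=0; 14 even; l₃=5∈[5,9].
(2·7+1)(2·2+1)(2·5+1) = 825
Δ: 4! 10! 0! / 15! → 1/15015
sum: t=2:+1/57600 = 1/57600
3j²(7 2 5; 0 0 0) = Δ·Π!·Σ² = 21/715  (sign -1)
(m-triple is (0,0,0) — same symbol as above.)
combine: 4πI² = 825·21/715·21/715 = 1323/1859
take √, sign +1: I = 0.23797717

0.237977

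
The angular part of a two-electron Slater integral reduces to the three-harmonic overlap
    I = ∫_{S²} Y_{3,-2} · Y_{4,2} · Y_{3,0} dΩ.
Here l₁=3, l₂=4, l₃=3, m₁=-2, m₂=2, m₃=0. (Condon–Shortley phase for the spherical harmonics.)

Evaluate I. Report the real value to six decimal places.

-0.044418

Rules hold: Σm=0, L=10 even, 1≤3≤7.
N = 7·9·7 = 441
Δ = 4!·2!·4!/11! = 1/34650
Racah Σ t=1..3: t=1:−1/72 t=2:+1/16 t=3:−1/72 = 5/144
⇒ 3j(3 4 3; 0 0 0)² = 2/77, sgn -1
Racah Σ t=3..4: t=3:−1/72 t=4:+1/96 = -1/288
⇒ 3j(3 4 3; -2 2 0)² = 1/462, sgn +1
4πI² = N·(3j₀)²·(3jₘ)² = 3/121
I = -1·√(0.0247934/4π) = -0.04441841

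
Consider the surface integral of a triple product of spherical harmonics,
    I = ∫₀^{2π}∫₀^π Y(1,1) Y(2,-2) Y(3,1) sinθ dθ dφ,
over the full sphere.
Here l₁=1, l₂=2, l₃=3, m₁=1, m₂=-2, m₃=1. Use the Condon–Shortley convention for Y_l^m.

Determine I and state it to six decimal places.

-0.082589

m-sum 0 ✓  L=6 even ✓  1≤3≤3 ✓
Π(2lᵢ+1) = 3×5×7 = 105
triangle coeff Δ(1,2,3) = 1/105
Σ_t [0,0]: t=0:+1/4 = 1/4
(3j)²=3/35 [(1 2 3; 0 0 0)], sign=-1
Σ_t [0,0]: t=0:+1/48 = 1/48
(3j)²=1/105 [(1 2 3; 1 -2 1)], sign=+1
⇒ 4πI² = 3/35
I = (-1)√(3/35/(4π)) = -0.08258890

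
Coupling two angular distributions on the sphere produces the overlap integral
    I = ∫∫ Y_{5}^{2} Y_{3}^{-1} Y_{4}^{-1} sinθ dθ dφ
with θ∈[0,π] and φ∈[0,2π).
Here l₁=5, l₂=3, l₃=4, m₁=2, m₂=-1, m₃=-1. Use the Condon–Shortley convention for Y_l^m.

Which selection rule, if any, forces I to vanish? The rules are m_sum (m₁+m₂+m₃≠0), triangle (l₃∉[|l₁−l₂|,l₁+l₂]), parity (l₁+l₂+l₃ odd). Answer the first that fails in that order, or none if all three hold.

none

azimuthal sum: 2 − 1 − 1 = 0  ✓
2 ≤ 4 ≤ 8 (triangle on l)  ✓
L = 5 + 3 + 4 = 12 (even)  ✓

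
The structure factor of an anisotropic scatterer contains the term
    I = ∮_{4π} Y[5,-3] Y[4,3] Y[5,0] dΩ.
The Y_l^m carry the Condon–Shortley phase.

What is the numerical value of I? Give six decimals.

0.130198

Checks pass: Σm=0; 14 even; l₃=5∈[1,9].
(2·5+1)(2·4+1)(2·5+1) = 1089
Δ: 4! 6! 4! / 15! → 1/3153150
sum: t=0:+1/69120 t=1:−1/1728 t=2:+1/576 t=3:−1/1728 t=4:+1/69120 = 7/11520
3j²(5 4 5; 0 0 0) = Δ·Π!·Σ² = 2/143  (sign -1)
sum: t=3:−1/17280 t=4:+1/6912 = 1/11520
3j²(5 4 5; -3 3 0) = Δ·Π!·Σ² = 2/143  (sign -1)
combine: 4πI² = 1089·2/143·2/143 = 36/169
take √, sign +1: I = 0.13019760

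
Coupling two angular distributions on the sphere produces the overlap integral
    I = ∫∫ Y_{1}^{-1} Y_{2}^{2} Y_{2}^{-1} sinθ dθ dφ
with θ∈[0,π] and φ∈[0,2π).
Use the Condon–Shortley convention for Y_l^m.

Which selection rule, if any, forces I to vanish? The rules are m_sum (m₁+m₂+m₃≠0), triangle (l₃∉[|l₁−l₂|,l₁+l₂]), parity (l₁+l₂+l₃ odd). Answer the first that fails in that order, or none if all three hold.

parity

m₁+m₂+m₃ = -1 + 2 − 1 = 0  ✓
triangle: |1−2|=1 ≤ l₃=2 ≤ 1+2=3  ✓
parity: l₁+l₂+l₃ = 5 is odd  ✗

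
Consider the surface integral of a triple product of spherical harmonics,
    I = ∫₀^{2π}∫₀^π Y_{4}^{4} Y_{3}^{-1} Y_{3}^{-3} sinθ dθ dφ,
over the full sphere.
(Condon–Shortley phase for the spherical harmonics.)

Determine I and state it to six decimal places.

Checks pass: Σm=0; 10 even; l₃=3∈[1,7].
(2·4+1)(2·3+1)(2·3+1) = 441
Δ: 4! 4! 2! / 11! → 1/34650
sum: t=1:−1/72 t=2:+1/16 t=3:−1/72 = 5/144
3j²(4 3 3; 0 0 0) = Δ·Π!·Σ² = 2/77  (sign -1)
sum: t=0:+1/1152 = 1/1152
3j²(4 3 3; 4 -1 -3) = Δ·Π!·Σ² = 1/33  (sign +1)
combine: 4πI² = 441·2/77·1/33 = 42/121
take √, sign -1: I = -0.16619847

-0.166198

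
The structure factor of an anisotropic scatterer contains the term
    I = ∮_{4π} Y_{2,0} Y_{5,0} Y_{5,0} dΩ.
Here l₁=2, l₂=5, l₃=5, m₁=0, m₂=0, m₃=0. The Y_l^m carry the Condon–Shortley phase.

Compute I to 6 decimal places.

0.161739

Checks pass: Σm=0; 12 even; l₃=5∈[3,7].
(2·2+1)(2·5+1)(2·5+1) = 605
Δ: 2! 2! 8! / 13! → 1/38610
sum: t=0:+1/2880 t=1:−1/576 t=2:+1/2880 = -1/960
3j²(2 5 5; 0 0 0) = Δ·Π!·Σ² = 10/429  (sign +1)
(m-triple is (0,0,0) — same symbol as above.)
combine: 4πI² = 605·10/429·10/429 = 500/1521
take √, sign +1: I = 0.16173926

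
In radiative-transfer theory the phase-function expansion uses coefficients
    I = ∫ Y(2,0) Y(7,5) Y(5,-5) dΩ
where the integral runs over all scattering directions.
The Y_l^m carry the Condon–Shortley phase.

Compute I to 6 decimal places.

-0.092064

m-sum 0 ✓  L=14 even ✓  5≤5≤9 ✓
Π(2lᵢ+1) = 5×15×11 = 825
triangle coeff Δ(2,7,5) = 1/15015
Σ_t [2,2]: t=2:+1/57600 = 1/57600
(3j)²=21/715 [(2 7 5; 0 0 0)], sign=-1
Σ_t [2,2]: t=2:+1/14515200 = 1/14515200
(3j)²=2/455 [(2 7 5; 0 5 -5)], sign=+1
⇒ 4πI² = 18/169
I = (-1)√(18/169/(4π)) = -0.09206360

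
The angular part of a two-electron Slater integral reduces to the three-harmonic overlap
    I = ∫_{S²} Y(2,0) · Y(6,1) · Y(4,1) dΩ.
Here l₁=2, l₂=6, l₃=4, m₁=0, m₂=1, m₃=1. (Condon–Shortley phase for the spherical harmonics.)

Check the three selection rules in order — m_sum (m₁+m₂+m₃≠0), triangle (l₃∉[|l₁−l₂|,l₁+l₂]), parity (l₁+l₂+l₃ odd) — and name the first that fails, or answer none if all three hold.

Σmᵢ = 2  ✗
l₃∈[|l₁−l₂|,l₁+l₂]=[4,8], have l₃=4
Σlᵢ = 12 ⇒ even

m_sum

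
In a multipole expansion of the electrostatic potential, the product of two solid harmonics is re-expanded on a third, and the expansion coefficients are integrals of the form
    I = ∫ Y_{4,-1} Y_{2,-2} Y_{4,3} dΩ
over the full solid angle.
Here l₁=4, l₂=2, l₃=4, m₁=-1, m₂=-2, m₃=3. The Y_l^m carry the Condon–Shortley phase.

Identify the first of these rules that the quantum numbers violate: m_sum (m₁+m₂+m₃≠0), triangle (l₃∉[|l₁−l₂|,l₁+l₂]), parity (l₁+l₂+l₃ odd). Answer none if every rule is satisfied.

none

m₁+m₂+m₃ = -1 − 2 + 3 = 0  ✓
triangle: |4−2|=2 ≤ l₃=4 ≤ 4+2=6  ✓
parity: l₁+l₂+l₃ = 10 is even  ✓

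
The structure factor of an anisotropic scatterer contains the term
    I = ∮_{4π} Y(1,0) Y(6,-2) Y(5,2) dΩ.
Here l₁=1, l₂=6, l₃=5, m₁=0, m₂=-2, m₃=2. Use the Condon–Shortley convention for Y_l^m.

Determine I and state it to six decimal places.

Checks pass: Σm=0; 12 even; l₃=5∈[5,7].
(2·1+1)(2·6+1)(2·5+1) = 429
Δ: 2! 0! 10! / 13! → 1/858
sum: t=1:−1/14400 = -1/14400
3j²(1 6 5; 0 0 0) = Δ·Π!·Σ² = 6/143  (sign +1)
sum: t=1:−1/30240 = -1/30240
3j²(1 6 5; 0 -2 2) = Δ·Π!·Σ² = 16/429  (sign +1)
combine: 4πI² = 429·6/143·16/429 = 96/143
take √, sign +1: I = 0.23113338

0.231133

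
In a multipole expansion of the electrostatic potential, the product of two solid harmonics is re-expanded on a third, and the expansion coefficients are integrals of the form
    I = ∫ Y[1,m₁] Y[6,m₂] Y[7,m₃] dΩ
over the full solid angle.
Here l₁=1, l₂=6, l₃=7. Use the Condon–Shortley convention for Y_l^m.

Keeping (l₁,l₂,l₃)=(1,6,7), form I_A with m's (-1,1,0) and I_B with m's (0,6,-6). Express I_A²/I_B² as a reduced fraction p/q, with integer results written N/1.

21/13

l's match ⇒ only the (l;m) 3-j factors differ between A and B.
A: triangle coeff Δ(1,6,7) = 1/1365; Σ_t [0,0]: t=0:+1/1209600 = 1/1209600; (3j)²=1/65 [(1 6 7; -1 1 0)], sign=-1
B: triangle coeff Δ(1,6,7) = 1/1365; Σ_t [0,0]: t=0:+1/479001600 = 1/479001600; (3j)²=1/105 [(1 6 7; 0 6 -6)], sign=-1
I_A²/I_B² = (1/65)/(1/105) = 21/13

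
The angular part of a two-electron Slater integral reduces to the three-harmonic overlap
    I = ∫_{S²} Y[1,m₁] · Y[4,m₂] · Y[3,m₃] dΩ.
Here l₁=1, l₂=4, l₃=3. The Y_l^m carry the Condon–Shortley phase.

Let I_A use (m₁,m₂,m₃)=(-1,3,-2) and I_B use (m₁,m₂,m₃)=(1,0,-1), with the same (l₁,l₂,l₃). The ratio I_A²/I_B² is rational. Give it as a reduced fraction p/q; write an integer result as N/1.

l's match ⇒ only the (l;m) 3-j factors differ between A and B.
A: triangle coeff Δ(1,4,3) = 1/252; Σ_t [2,2]: t=2:+1/240 = 1/240; (3j)²=1/12 [(1 4 3; -1 3 -2)], sign=-1
B: triangle coeff Δ(1,4,3) = 1/252; Σ_t [0,0]: t=0:+1/96 = 1/96; (3j)²=1/42 [(1 4 3; 1 0 -1)], sign=+1
I_A²/I_B² = (1/12)/(1/42) = 7/2

7/2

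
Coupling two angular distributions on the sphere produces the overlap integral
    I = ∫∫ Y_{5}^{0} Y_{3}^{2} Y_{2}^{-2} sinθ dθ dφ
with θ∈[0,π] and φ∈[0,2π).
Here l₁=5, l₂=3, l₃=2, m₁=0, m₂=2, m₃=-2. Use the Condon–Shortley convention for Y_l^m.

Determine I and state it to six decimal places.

0.053579

Checks pass: Σm=0; 10 even; l₃=2∈[2,8].
(2·5+1)(2·3+1)(2·2+1) = 385
Δ: 6! 4! 0! / 11! → 1/2310
sum: t=3:−1/144 = -1/144
3j²(5 3 2; 0 0 0) = Δ·Π!·Σ² = 10/231  (sign -1)
sum: t=5:−1/2880 = -1/2880
3j²(5 3 2; 0 2 -2) = Δ·Π!·Σ² = 1/462  (sign -1)
combine: 4πI² = 385·10/231·1/462 = 25/693
take √, sign +1: I = 0.05357948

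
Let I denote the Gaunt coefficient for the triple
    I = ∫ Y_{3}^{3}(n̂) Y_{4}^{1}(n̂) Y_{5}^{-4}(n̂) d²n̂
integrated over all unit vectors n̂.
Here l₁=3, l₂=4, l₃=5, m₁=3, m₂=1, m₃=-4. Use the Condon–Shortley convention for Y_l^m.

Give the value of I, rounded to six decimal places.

Rules hold: Σm=0, L=12 even, 1≤5≤7.
N = 7·9·11 = 693
Δ = 2!·4!·6!/13! = 1/180180
Racah Σ t=0..2: t=0:+1/576 t=1:−1/144 t=2:+1/576 = -1/288
⇒ 3j(3 4 5; 0 0 0)² = 20/1001, sgn +1
Racah Σ t=0..0: t=0:+1/5760 = 1/5760
⇒ 3j(3 4 5; 3 1 -4)² = 9/286, sgn -1
4πI² = N·(3j₀)²·(3jₘ)² = 810/1859
I = -1·√(0.435718/4π) = -0.18620781

-0.186208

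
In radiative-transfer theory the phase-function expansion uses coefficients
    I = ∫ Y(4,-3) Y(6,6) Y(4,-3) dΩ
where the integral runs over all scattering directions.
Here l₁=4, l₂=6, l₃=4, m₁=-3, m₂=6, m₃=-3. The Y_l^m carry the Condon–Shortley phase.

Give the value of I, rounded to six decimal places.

m-sum 0 ✓  L=14 even ✓  2≤4≤10 ✓
Π(2lᵢ+1) = 9×13×9 = 1053
triangle coeff Δ(4,6,4) = 1/1261260
Σ_t [2,4]: t=2:+1/4608 t=3:−1/1296 t=4:+1/4608 = -7/20736
(3j)²=20/1287 [(4 6 4; 0 0 0)], sign=-1
Σ_t [6,6]: t=6:+1/518400 = 1/518400
(3j)²=7/195 [(4 6 4; -3 6 -3)], sign=-1
⇒ 4πI² = 84/143
I = (+1)√(84/143/(4π)) = 0.21620548

0.216205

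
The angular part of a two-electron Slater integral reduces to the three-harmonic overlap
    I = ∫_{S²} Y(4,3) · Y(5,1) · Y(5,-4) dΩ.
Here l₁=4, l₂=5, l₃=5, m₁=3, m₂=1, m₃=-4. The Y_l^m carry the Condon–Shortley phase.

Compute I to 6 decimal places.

Checks pass: Σm=0; 14 even; l₃=5∈[1,9].
(2·4+1)(2·5+1)(2·5+1) = 1089
Δ: 4! 4! 6! / 15! → 1/3153150
sum: t=0:+1/69120 t=1:−1/1728 t=2:+1/576 t=3:−1/1728 t=4:+1/69120 = 7/11520
3j²(4 5 5; 0 0 0) = Δ·Π!·Σ² = 2/143  (sign -1)
sum: t=0:+1/103680 t=1:−1/17280 = -1/20736
3j²(4 5 5; 3 1 -4) = Δ·Π!·Σ² = 10/429  (sign +1)
combine: 4πI² = 1089·2/143·10/429 = 60/169
take √, sign -1: I = -0.16808437

-0.168084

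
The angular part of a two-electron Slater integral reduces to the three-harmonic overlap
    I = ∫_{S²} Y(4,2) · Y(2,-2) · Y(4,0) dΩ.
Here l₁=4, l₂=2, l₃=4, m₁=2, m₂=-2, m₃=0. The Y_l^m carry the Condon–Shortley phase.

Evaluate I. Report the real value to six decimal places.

m-sum 0 ✓  L=10 even ✓  2≤4≤6 ✓
Π(2lᵢ+1) = 9×5×9 = 405
triangle coeff Δ(4,2,4) = 1/13860
Σ_t [0,2]: t=0:+1/192 t=1:−1/36 t=2:+1/192 = -5/288
(3j)²=20/693 [(4 2 4; 0 0 0)], sign=-1
Σ_t [0,0]: t=0:+1/192 = 1/192
(3j)²=3/77 [(4 2 4; 2 -2 0)], sign=+1
⇒ 4πI² = 2700/5929
I = (-1)√(2700/5929/(4π)) = -0.19036462

-0.190365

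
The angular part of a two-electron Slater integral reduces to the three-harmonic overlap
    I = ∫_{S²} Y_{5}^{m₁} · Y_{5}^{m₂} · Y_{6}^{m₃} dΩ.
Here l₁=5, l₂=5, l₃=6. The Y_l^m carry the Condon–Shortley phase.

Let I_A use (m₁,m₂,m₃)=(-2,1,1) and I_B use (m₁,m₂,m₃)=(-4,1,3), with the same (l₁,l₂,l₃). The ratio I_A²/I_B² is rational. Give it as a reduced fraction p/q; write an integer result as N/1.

512/15

Same 5,5,6: normalisation and zero-m 3j drop out of the ratio.
A: Δ: 4! 6! 6! / 17! → 1/28588560; sum: t=1:−1/518400 t=2:+1/23040 t=3:−1/10368 t=4:+1/41472 = -1/32400; 3j²(5 5 6; -2 1 1) = Δ·Π!·Σ² = 128/12155  (sign +1)
B: Δ: 4! 6! 6! / 17! → 1/28588560; sum: t=3:−1/155520 t=4:+1/138240 = 1/1244160; 3j²(5 5 6; -4 1 3) = Δ·Π!·Σ² = 3/9724  (sign -1)
I_A²/I_B² = (128/12155)/(3/9724) = 512/15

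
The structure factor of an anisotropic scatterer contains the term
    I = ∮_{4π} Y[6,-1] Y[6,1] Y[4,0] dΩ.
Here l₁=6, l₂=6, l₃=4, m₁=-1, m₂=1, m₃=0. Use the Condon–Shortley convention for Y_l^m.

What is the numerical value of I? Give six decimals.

-0.096546

Rules hold: Σm=0, L=16 even, 0≤4≤12.
N = 13·13·9 = 1521
Δ = 8!·4!·4!/17! = 1/15315300
Racah Σ t=2..6: t=2:+1/829440 t=3:−1/25920 t=4:+1/9216 t=5:−1/25920 t=6:+1/829440 = 7/207360
⇒ 3j(6 6 4; 0 0 0)² = 28/2431, sgn +1
Racah Σ t=3..7: t=3:−1/414720 t=4:+1/20736 t=5:−1/11520 t=6:+1/51840 t=7:−1/2903040 = -1/45360
⇒ 3j(6 6 4; -1 1 0)² = 1024/153153, sgn -1
4πI² = N·(3j₀)²·(3jₘ)² = 4096/34969
I = -1·√(0.117132/4π) = -0.09654581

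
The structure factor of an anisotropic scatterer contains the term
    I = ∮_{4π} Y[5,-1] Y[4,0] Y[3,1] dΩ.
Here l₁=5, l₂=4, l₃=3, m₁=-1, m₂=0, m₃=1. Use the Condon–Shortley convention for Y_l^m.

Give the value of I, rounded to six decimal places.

Rules hold: Σm=0, L=12 even, 1≤3≤9.
N = 11·9·7 = 693
Δ = 6!·4!·2!/13! = 1/180180
Racah Σ t=2..4: t=2:+1/576 t=3:−1/144 t=4:+1/576 = -1/288
⇒ 3j(5 4 3; 0 0 0)² = 20/1001, sgn +1
Racah Σ t=2..4: t=2:+1/2304 t=3:−1/216 t=4:+1/384 = -11/6912
⇒ 3j(5 4 3; -1 0 1)² = 11/1638, sgn -1
4πI² = N·(3j₀)²·(3jₘ)² = 110/1183
I = -1·√(0.0929839/4π) = -0.08601992

-0.086020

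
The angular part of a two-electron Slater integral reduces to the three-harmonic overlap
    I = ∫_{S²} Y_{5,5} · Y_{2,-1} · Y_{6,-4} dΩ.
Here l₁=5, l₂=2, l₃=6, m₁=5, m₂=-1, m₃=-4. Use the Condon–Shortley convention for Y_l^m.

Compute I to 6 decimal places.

0.000000

L=13 odd ⇒ parity kills the (l;000) factor ⇒ I = 0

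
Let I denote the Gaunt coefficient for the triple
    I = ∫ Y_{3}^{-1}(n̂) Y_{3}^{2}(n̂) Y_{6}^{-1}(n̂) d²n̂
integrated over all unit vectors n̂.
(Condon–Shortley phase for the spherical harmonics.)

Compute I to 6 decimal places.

m-sum 0 ✓  L=12 even ✓  0≤6≤6 ✓
Π(2lᵢ+1) = 7×7×13 = 637
triangle coeff Δ(3,3,6) = 1/12012
Σ_t [0,0]: t=0:+1/1296 = 1/1296
(3j)²=100/3003 [(3 3 6; 0 0 0)], sign=+1
Σ_t [0,0]: t=0:+1/5760 = 1/5760
(3j)²=5/572 [(3 3 6; -1 2 -1)], sign=-1
⇒ 4πI² = 875/4719
I = (-1)√(875/4719/(4π)) = -0.12147142

-0.121471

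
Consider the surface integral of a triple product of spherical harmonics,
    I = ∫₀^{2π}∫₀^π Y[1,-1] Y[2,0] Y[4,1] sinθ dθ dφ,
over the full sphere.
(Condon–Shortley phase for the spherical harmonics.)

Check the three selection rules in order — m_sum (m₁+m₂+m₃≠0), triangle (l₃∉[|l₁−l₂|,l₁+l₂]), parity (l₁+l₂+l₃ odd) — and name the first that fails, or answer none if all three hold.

Σmᵢ = 0  ✓
l₃∈[|l₁−l₂|,l₁+l₂]=[1,3], have l₃=4  ✗
Σlᵢ = 7 ⇒ odd

triangle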